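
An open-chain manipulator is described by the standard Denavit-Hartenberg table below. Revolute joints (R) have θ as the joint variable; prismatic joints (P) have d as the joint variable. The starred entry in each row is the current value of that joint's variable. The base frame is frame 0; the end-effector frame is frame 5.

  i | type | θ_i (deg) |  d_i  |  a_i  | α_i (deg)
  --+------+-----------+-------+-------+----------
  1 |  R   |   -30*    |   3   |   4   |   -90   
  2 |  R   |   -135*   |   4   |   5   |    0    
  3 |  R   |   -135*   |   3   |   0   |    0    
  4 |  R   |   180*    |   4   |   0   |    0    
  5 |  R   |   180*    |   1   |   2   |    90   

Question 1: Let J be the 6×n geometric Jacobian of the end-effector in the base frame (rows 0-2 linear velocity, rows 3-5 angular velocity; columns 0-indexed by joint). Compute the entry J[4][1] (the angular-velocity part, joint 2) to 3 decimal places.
axis z_1 = (0.5000,0.8660,0.0000); lever o_n−o_1 = (2.9381,12.1601,1.5355)
cross product → J_v[:, 1] = (1.3298,-0.7678,3.5355)
J_ω[:, 1] = z_1
entry J[4][1] = 0.8660

0.866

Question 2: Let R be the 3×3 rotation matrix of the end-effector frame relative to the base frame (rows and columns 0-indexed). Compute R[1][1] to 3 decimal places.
End-effector y-axis (col 1 of R) = (0.5000,0.8660,0.0000)
R[1][1] = 0.8660

0.866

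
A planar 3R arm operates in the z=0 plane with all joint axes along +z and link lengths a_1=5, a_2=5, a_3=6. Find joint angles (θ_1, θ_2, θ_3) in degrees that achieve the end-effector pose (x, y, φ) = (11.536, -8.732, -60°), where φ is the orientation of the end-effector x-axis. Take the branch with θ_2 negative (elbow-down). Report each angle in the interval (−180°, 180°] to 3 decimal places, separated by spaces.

-0.009 -44.984 -15.008

wrist centre = target − a_3·(cos φ, sin φ) = (8.5360, -3.5358)
cos θ_2 = (85.3655−5²−5²)/(2·5·5) = 0.7073; θ_2 = -44.9835° (elbow-down)
β = atan2(-3.5358,8.5360) = -22.5007°; ψ = atan2(-3.5345,8.5366) = -22.4918°
θ_1 = β − ψ = -0.0089°
θ_3 = φ − θ_1 − θ_2 = -15.0076° (wrapped to (-180°,180°])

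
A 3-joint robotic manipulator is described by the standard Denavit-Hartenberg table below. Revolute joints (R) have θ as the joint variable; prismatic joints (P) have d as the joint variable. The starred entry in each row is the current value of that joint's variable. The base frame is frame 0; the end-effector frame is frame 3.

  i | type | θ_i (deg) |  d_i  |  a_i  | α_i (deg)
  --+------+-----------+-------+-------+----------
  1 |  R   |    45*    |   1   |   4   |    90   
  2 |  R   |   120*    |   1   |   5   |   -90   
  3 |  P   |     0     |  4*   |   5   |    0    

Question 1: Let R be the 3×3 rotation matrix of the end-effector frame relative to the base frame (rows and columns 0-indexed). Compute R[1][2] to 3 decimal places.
End-effector z-axis (col 2 of R) = (-0.6124,-0.6124,-0.5000)
R[1][2] = -0.6124

-0.612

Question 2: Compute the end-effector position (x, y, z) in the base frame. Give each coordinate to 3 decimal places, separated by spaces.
after link 1: o_1 = (2.8284, 2.8284, 1.0000)
after link 2: o_2 = (1.7678, 0.3536, 5.3301)
after link 3: o_3 = (-2.4495, -3.8637, 7.6603)

-2.449 -3.864 7.660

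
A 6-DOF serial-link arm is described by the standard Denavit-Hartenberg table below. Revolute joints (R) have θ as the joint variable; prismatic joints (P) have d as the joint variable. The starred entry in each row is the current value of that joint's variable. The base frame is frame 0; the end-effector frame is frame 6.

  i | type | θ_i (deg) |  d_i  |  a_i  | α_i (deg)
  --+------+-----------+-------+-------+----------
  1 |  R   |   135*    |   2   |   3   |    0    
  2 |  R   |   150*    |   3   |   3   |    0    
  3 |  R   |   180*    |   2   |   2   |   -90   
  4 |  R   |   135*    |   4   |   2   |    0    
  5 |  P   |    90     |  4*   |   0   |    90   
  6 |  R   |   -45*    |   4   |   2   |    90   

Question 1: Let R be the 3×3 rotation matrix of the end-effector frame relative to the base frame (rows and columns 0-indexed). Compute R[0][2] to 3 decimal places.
0.554

End-effector z-axis (col 2 of R) = (0.5536,0.6660,-0.5000)
R[0][2] = 0.5536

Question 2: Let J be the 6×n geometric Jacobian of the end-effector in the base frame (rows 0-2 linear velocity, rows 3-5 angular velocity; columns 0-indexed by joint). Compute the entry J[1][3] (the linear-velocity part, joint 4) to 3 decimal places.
axis z_3 = (-0.9659,-0.2588,0.0000); lever o_n−o_3 = (-5.0045,-6.7685,-3.2426)
cross product → J_v[:, 3] = (0.8393,-3.1322,5.2426)
J_ω[:, 3] = z_3
entry J[1][3] = -3.1322

-3.132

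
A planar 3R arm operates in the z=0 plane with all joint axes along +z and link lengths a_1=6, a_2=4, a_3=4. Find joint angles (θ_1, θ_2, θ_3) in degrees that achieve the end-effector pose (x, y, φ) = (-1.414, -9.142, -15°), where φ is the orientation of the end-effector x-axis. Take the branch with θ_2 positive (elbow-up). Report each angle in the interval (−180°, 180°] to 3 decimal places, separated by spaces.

-134.994 29.991 90.003

wrist centre = target − a_3·(cos φ, sin φ) = (-5.2777, -8.1067)
cos θ_2 = (93.5731−6²−4²)/(2·6·4) = 0.8661; θ_2 = 29.9907° (elbow-up)
β = atan2(-8.1067,-5.2777) = -123.0652°; ψ = atan2(1.9994,9.4644) = 11.9288°
θ_1 = β − ψ = -134.9940°
θ_3 = φ − θ_1 − θ_2 = 90.0034° (wrapped to (-180°,180°])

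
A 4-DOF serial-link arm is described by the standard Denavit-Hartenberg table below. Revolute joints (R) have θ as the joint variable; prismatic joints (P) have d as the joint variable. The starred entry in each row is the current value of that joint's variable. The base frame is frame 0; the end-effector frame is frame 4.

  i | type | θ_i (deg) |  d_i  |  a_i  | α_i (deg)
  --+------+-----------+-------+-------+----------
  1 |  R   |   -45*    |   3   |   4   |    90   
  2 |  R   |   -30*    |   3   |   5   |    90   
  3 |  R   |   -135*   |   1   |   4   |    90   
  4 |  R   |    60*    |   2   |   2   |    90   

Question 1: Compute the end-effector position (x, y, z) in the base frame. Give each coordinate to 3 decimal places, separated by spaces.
1.272 -2.515 0.609

after link 1: o_1 = (2.8284, -2.8284, 3.0000)
after link 2: o_2 = (3.7690, -8.0116, 0.5000)
after link 3: o_3 = (3.6834, -3.9260, 1.0482)
after link 4: o_4 = (1.2720, -2.5146, 0.6088)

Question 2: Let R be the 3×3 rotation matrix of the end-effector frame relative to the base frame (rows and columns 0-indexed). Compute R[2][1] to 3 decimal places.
End-effector y-axis (col 1 of R) = (-0.9330,-0.0670,0.3536)
R[2][1] = 0.3536

0.354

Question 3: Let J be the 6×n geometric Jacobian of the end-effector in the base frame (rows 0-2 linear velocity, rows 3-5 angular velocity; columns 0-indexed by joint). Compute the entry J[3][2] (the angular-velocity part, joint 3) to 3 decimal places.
-0.354

axis z_2 = (-0.3536,0.3536,-0.8660); lever o_n−o_2 = (-2.4970,5.4970,0.1088)
cross product → J_v[:, 2] = (4.7990,2.2010,-1.0607)
J_ω[:, 2] = z_2
entry J[3][2] = -0.3536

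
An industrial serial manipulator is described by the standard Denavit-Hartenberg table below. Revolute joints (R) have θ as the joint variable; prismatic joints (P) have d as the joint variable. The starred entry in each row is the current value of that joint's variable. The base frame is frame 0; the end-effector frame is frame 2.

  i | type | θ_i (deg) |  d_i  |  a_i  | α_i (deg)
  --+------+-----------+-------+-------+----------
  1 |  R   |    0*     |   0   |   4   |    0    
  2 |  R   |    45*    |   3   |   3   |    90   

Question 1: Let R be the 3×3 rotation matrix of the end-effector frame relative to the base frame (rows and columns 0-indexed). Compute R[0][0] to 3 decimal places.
0.707

End-effector x-axis (col 0 of R) = (0.7071,0.7071,0.0000)
R[0][0] = 0.7071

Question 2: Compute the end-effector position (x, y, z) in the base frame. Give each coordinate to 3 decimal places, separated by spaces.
6.121 2.121 3.000

after link 1: o_1 = (4.0000, 0.0000, 0.0000)
after link 2: o_2 = (6.1213, 2.1213, 3.0000)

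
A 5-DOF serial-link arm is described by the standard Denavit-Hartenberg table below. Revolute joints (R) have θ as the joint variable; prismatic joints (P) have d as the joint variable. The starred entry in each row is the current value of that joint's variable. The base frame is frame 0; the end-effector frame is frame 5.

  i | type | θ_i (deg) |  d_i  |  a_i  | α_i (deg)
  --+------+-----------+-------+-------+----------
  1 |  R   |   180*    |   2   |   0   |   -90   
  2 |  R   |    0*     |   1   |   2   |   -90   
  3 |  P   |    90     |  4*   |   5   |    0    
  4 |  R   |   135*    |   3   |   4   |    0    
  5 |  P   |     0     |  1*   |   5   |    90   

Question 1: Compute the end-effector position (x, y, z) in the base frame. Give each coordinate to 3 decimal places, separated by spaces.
4.364 -2.364 -6.000

after link 1: o_1 = (0.0000, 0.0000, 2.0000)
after link 2: o_2 = (-2.0000, -1.0000, 2.0000)
after link 3: o_3 = (-2.0000, 4.0000, -2.0000)
after link 4: o_4 = (0.8284, 1.1716, -5.0000)
after link 5: o_5 = (4.3640, -2.3640, -6.0000)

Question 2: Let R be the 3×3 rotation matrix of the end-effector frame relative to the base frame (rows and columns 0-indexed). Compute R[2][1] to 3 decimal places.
-1.000

End-effector y-axis (col 1 of R) = (-0.0000,-0.0000,-1.0000)
R[2][1] = -1.0000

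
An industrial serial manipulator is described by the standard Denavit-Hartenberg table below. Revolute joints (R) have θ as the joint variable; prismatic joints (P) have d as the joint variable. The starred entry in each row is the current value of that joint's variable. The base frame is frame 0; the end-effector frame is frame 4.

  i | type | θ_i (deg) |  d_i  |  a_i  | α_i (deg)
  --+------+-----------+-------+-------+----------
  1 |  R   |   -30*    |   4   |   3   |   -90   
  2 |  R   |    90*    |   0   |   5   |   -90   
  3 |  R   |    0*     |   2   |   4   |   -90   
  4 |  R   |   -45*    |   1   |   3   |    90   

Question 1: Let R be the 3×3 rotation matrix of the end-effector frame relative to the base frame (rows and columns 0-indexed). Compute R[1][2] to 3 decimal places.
End-effector z-axis (col 2 of R) = (-0.6124,0.3536,0.7071)
R[1][2] = 0.3536

0.354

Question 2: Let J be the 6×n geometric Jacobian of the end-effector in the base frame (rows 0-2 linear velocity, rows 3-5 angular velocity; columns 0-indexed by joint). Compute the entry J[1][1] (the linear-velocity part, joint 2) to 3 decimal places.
5.561

axis z_1 = (0.5000,0.8660,0.0000); lever o_n−o_1 = (-4.0692,1.1946,-11.1213)
cross product → J_v[:, 1] = (-9.6313,5.5607,4.1213)
J_ω[:, 1] = z_1
entry J[1][1] = 5.5607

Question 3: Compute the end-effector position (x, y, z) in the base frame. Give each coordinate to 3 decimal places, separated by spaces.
after link 1: o_1 = (2.5981, -1.5000, 4.0000)
after link 2: o_2 = (2.5981, -1.5000, -1.0000)
after link 3: o_3 = (0.8660, -0.5000, -5.0000)
after link 4: o_4 = (-1.4711, -0.3054, -7.1213)

-1.471 -0.305 -7.121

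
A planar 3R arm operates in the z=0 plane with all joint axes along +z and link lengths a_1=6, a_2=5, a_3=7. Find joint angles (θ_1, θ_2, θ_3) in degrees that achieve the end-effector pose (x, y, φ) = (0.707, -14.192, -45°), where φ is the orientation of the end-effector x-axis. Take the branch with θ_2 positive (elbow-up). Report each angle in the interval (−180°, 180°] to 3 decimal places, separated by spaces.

wrist centre = target − a_3·(cos φ, sin φ) = (-4.2427, -9.2423)
cos θ_2 = (103.4201−6²−5²)/(2·6·5) = 0.7070; θ_2 = 45.0085° (elbow-up)
β = atan2(-9.2423,-4.2427) = -114.6580°; ψ = atan2(3.5361,9.5350) = 20.3473°
θ_1 = β − ψ = -135.0052°
θ_3 = φ − θ_1 − θ_2 = 44.9968° (wrapped to (-180°,180°])

-135.005 45.008 44.997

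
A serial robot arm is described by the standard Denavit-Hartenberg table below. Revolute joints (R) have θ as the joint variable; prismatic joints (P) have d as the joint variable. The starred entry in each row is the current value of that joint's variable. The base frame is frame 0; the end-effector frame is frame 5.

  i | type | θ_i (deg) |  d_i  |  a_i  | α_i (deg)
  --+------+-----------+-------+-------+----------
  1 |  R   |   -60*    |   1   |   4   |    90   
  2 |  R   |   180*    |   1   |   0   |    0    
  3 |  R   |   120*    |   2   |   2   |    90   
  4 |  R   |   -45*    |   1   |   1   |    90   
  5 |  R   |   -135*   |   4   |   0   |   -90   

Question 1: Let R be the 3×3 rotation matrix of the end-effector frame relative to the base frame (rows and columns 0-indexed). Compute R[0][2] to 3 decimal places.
0.864

End-effector z-axis (col 2 of R) = (0.8642,-0.4968,-0.0795)
R[0][2] = 0.8642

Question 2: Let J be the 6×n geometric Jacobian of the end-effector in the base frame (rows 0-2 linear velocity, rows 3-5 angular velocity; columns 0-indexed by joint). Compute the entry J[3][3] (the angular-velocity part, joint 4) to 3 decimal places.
-0.433

axis z_3 = (-0.4330,0.7500,-0.5000); lever o_n−o_3 = (2.0985,3.4363,1.3371)
cross product → J_v[:, 3] = (2.7210,-0.4703,-3.0619)
J_ω[:, 3] = z_3
entry J[3][3] = -0.4330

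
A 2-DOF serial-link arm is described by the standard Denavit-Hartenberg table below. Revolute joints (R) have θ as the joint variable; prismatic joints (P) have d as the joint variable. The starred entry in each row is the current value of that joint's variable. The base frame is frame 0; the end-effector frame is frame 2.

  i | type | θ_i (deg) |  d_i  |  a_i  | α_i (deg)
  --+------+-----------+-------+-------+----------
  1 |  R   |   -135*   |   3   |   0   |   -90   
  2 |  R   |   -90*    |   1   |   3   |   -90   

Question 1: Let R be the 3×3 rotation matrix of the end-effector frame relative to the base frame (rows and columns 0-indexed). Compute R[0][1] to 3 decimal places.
End-effector y-axis (col 1 of R) = (-0.7071,0.7071,-0.0000)
R[0][1] = -0.7071

-0.707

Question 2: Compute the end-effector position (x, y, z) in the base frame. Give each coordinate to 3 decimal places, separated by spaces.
after link 1: o_1 = (0.0000, 0.0000, 3.0000)
after link 2: o_2 = (0.7071, -0.7071, 6.0000)

0.707 -0.707 6.000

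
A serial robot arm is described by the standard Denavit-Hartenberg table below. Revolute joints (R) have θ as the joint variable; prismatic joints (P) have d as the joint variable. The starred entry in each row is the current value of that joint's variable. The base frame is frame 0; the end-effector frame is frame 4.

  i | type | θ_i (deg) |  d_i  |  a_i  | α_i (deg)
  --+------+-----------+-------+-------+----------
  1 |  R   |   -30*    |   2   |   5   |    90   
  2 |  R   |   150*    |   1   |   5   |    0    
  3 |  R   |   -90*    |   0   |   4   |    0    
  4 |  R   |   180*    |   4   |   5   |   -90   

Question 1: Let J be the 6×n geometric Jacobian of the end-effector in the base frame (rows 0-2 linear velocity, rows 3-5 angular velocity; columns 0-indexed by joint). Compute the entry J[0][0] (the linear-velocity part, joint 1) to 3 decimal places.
4.415

axis z_0 = ẑ; lever o_n−o_0 = (-2.3529,-4.4151,3.6340)
cross product → J_v[:, 0] = (4.4151,-2.3529,0.0000)
J_ω[:, 0] = z_0
entry J[0][0] = 4.4151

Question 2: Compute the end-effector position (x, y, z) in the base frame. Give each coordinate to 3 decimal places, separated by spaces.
-2.353 -4.415 3.634

after link 1: o_1 = (4.3301, -2.5000, 2.0000)
after link 2: o_2 = (0.0801, -1.2010, 4.5000)
after link 3: o_3 = (1.8122, -2.2010, 7.9641)
after link 4: o_4 = (-2.3529, -4.4151, 3.6340)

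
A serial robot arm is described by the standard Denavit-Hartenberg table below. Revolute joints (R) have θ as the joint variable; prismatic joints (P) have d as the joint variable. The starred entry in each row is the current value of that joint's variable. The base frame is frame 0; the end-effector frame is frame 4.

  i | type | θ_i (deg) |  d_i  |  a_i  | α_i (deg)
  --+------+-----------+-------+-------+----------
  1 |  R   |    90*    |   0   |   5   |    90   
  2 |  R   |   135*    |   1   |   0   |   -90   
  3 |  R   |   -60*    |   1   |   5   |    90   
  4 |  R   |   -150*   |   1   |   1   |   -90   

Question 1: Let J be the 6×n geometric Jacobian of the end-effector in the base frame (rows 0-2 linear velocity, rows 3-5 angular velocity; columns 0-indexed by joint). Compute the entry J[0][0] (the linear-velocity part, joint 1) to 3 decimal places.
-3.797

axis z_0 = ẑ; lever o_n−o_0 = (5.0801,3.7972,0.4957)
cross product → J_v[:, 0] = (-3.7972,5.0801,0.0000)
J_ω[:, 0] = z_0
entry J[0][0] = -3.7972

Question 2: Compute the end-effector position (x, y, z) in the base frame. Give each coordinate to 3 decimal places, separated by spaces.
5.080 3.797 0.496

after link 1: o_1 = (0.0000, 5.0000, 0.0000)
after link 2: o_2 = (1.0000, 5.0000, 0.0000)
after link 3: o_3 = (5.3301, 2.5251, 1.0607)
after link 4: o_4 = (5.0801, 3.7972, 0.4957)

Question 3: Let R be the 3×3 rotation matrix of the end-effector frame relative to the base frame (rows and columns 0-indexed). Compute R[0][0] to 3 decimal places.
End-effector x-axis (col 0 of R) = (-0.7500,0.6597,0.0474)
R[0][0] = -0.7500

-0.750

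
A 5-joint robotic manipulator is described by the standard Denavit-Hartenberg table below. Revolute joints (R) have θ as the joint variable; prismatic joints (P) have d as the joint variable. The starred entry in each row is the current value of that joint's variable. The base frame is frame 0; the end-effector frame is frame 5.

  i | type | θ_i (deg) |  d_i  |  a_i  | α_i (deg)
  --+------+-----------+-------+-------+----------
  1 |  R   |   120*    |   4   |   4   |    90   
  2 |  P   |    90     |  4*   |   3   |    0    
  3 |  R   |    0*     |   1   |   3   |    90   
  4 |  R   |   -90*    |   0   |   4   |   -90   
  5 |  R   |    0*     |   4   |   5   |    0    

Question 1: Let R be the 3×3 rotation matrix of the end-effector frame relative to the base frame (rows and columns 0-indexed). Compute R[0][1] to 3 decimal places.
End-effector y-axis (col 1 of R) = (0.5000,-0.8660,0.0000)
R[0][1] = 0.5000

0.500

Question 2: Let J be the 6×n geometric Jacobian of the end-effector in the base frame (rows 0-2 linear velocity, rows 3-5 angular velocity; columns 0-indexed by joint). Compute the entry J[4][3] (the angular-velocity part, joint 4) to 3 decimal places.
0.866

axis z_3 = (-0.5000,0.8660,-0.0000); lever o_n−o_3 = (-7.7942,-4.5000,4.0000)
cross product → J_v[:, 3] = (3.4641,2.0000,9.0000)
J_ω[:, 3] = z_3
entry J[4][3] = 0.8660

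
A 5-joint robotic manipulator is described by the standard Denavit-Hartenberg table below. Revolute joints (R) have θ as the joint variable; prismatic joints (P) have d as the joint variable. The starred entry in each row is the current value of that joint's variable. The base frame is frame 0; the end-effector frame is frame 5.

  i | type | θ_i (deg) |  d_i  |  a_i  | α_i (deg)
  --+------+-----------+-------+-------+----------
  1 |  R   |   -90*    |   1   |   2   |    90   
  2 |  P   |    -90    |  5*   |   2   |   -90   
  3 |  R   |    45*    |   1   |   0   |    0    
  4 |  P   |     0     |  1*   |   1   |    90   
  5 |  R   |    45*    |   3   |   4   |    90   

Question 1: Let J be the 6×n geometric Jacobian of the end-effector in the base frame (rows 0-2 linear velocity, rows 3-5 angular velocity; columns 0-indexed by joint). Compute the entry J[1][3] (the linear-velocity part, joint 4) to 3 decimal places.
prismatic axis z_3 = (0.0000,-1.0000,0.0000)
J_v[:, 3] = z_3; J_ω[:, 3] = (0,0,0)
entry J[1][3] = -1.0000

-1.000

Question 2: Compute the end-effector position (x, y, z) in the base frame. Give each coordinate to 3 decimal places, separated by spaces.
-4.414 -6.828 -5.828

after link 1: o_1 = (0.0000, -2.0000, 1.0000)
after link 2: o_2 = (-5.0000, -2.0000, -1.0000)
after link 3: o_3 = (-5.0000, -3.0000, -1.0000)
after link 4: o_4 = (-4.2929, -4.0000, -1.7071)
after link 5: o_5 = (-4.4142, -6.8284, -5.8284)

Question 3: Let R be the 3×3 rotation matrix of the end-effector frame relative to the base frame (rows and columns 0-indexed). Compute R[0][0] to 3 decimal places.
0.500

End-effector x-axis (col 0 of R) = (0.5000,-0.7071,-0.5000)
R[0][0] = 0.5000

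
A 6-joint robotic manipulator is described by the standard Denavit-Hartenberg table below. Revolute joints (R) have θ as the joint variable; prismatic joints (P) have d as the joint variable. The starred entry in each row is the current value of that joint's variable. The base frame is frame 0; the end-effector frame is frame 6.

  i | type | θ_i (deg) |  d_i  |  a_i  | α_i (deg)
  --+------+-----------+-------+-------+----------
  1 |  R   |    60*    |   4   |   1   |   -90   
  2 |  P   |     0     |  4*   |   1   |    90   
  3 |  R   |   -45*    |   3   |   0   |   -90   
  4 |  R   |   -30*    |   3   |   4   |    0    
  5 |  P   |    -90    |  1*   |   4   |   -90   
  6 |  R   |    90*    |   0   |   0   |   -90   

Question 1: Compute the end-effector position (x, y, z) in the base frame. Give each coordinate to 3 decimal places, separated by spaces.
-2.085 7.975 12.464

after link 1: o_1 = (0.5000, 0.8660, 4.0000)
after link 2: o_2 = (-2.4641, 3.7321, 4.0000)
after link 3: o_3 = (-2.4641, 3.7321, 7.0000)
after link 4: o_4 = (0.1055, 7.5264, 9.0000)
after link 5: o_5 = (-2.0852, 7.9747, 12.4641)
after link 6: o_6 = (-2.0852, 7.9747, 12.4641)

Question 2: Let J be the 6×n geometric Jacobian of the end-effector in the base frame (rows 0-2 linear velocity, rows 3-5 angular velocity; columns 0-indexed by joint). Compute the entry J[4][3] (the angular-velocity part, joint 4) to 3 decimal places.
axis z_3 = (-0.2588,0.9659,0.0000); lever o_n−o_3 = (0.3789,4.2426,5.4641)
cross product → J_v[:, 3] = (5.2779,1.4142,-1.4641)
J_ω[:, 3] = z_3
entry J[4][3] = 0.9659

0.966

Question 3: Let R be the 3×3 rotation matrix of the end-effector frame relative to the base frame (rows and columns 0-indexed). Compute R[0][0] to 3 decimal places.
0.259

End-effector x-axis (col 0 of R) = (0.2588,-0.9659,0.0000)
R[0][0] = 0.2588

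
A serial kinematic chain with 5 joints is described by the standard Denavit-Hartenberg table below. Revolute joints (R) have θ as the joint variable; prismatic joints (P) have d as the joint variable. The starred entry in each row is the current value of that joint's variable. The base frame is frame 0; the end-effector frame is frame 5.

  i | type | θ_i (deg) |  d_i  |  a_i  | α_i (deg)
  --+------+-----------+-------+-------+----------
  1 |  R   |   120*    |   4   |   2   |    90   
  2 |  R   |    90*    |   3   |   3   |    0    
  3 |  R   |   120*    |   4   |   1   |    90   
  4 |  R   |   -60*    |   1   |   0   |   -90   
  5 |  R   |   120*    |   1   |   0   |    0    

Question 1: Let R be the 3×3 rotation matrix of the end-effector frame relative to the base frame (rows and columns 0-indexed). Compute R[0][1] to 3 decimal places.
0.587

End-effector y-axis (col 1 of R) = (0.5870,0.4833,0.6495)
R[0][1] = 0.5870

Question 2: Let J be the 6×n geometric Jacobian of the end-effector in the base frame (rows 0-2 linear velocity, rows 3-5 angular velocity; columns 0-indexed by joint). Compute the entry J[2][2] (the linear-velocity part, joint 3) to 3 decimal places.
-2.116

axis z_2 = (0.8660,0.5000,0.0000); lever o_n−o_2 = (4.9551,0.4175,-0.0670)
cross product → J_v[:, 2] = (-0.0335,0.0580,-2.1160)
J_ω[:, 2] = z_2
entry J[2][2] = -2.1160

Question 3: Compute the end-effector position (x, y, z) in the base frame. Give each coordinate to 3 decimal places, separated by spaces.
after link 1: o_1 = (-1.0000, 1.7321, 4.0000)
after link 2: o_2 = (1.5981, 3.2321, 7.0000)
after link 3: o_3 = (5.4952, 4.4821, 6.5000)
after link 4: o_4 = (5.7452, 4.0490, 7.3660)
after link 5: o_5 = (6.5532, 3.6495, 6.9330)

6.553 3.650 6.933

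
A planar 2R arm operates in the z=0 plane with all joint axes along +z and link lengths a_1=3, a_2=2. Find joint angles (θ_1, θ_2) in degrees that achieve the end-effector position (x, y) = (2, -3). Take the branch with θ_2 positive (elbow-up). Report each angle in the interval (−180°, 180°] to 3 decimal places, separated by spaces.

cos θ_2 = (13.0000−3²−2²)/(2·3·2) = 0.0000; θ_2 = 90.0000° (elbow-up)
β = atan2(-3.0000,2.0000) = -56.3099°; ψ = atan2(2.0000,3.0000) = 33.6901°
θ_1 = β − ψ = -90.0000°

-90.000 90.000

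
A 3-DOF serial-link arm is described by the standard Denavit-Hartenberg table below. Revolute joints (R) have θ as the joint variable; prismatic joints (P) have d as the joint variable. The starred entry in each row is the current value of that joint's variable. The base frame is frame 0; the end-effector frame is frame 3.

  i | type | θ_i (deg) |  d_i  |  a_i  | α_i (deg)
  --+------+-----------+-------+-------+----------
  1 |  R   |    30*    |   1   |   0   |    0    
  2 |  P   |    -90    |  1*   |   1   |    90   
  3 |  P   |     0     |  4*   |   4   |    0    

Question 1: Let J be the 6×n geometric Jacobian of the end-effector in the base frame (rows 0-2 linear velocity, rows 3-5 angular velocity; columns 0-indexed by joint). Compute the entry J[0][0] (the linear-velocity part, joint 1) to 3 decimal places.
axis z_0 = ẑ; lever o_n−o_0 = (-0.9641,-6.3301,2.0000)
cross product → J_v[:, 0] = (6.3301,-0.9641,0.0000)
J_ω[:, 0] = z_0
entry J[0][0] = 6.3301

6.330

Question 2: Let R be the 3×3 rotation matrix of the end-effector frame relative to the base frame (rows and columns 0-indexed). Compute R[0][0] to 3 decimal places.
0.500

End-effector x-axis (col 0 of R) = (0.5000,-0.8660,0.0000)
R[0][0] = 0.5000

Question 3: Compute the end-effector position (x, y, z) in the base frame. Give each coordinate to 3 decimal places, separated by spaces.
-0.964 -6.330 2.000

after link 1: o_1 = (0.0000, 0.0000, 1.0000)
after link 2: o_2 = (0.5000, -0.8660, 2.0000)
after link 3: o_3 = (-0.9641, -6.3301, 2.0000)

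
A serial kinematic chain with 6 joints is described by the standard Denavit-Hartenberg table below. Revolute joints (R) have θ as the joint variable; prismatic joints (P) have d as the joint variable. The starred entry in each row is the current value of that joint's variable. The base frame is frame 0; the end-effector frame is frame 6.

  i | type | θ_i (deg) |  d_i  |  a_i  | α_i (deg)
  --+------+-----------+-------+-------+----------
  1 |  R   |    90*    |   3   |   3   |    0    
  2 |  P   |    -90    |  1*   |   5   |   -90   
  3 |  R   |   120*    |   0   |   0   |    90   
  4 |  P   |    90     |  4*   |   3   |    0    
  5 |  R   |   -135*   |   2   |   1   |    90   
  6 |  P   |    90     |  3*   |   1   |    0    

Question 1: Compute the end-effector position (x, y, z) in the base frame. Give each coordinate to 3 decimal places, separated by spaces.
after link 1: o_1 = (0.0000, 3.0000, 3.0000)
after link 2: o_2 = (5.0000, 3.0000, 4.0000)
after link 3: o_3 = (5.0000, 3.0000, 4.0000)
after link 4: o_4 = (8.4641, 6.0000, 2.0000)
after link 5: o_5 = (9.8426, 5.2929, 0.3876)
after link 6: o_6 = (11.7693, 3.1716, 1.7247)

11.769 3.172 1.725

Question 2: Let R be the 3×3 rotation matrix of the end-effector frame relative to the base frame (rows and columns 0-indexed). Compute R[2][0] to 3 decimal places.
End-effector x-axis (col 0 of R) = (0.8660,0.0000,-0.5000)
R[2][0] = -0.5000

-0.500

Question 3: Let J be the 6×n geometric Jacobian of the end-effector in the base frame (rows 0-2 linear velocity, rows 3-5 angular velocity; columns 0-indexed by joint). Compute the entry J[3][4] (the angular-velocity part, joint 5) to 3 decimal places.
axis z_4 = (0.8660,0.0000,-0.5000); lever o_n−o_4 = (3.3052,-2.8284,-0.2753)
cross product → J_v[:, 4] = (-1.4142,-1.4142,-2.4495)
J_ω[:, 4] = z_4
entry J[3][4] = 0.8660

0.866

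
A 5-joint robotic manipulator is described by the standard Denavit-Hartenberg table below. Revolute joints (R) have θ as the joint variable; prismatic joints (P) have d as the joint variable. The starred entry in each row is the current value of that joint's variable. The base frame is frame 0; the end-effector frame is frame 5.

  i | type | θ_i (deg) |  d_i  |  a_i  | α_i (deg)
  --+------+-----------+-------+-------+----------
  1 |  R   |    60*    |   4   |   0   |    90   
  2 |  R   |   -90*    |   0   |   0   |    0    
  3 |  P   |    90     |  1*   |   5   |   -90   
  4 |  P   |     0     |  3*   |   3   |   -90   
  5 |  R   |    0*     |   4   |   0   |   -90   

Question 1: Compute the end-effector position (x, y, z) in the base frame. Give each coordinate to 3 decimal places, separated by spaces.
1.402 8.428 7.000

after link 1: o_1 = (0.0000, 0.0000, 4.0000)
after link 2: o_2 = (0.0000, 0.0000, 4.0000)
after link 3: o_3 = (3.3660, 3.8301, 4.0000)
after link 4: o_4 = (4.8660, 6.4282, 7.0000)
after link 5: o_5 = (1.4019, 8.4282, 7.0000)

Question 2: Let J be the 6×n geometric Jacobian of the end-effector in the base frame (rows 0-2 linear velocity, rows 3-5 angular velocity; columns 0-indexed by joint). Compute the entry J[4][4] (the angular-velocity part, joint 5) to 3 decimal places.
0.500

axis z_4 = (-0.8660,0.5000,0.0000); lever o_n−o_4 = (-3.4641,2.0000,0.0000)
cross product → J_v[:, 4] = (-0.0000,-0.0000,0.0000)
J_ω[:, 4] = z_4
entry J[4][4] = 0.5000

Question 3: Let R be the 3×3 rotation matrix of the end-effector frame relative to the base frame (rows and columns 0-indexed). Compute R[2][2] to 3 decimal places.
End-effector z-axis (col 2 of R) = (-0.0000,0.0000,-1.0000)
R[2][2] = -1.0000

-1.000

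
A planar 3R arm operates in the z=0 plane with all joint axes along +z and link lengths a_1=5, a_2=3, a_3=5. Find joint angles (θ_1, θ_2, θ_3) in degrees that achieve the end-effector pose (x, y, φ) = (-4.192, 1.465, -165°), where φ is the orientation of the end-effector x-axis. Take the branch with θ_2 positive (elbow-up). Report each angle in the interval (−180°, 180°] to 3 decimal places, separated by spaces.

wrist centre = target − a_3·(cos φ, sin φ) = (0.6376, 2.7591)
cos θ_2 = (8.0192−5²−3²)/(2·5·3) = -0.8660; θ_2 = 150.0002° (elbow-up)
β = atan2(2.7591,0.6376) = 76.9873°; ψ = atan2(1.5000,2.4019) = 31.9846°
θ_1 = β − ψ = 45.0027°
θ_3 = φ − θ_1 − θ_2 = -0.0029° (wrapped to (-180°,180°])

45.003 150.000 -0.003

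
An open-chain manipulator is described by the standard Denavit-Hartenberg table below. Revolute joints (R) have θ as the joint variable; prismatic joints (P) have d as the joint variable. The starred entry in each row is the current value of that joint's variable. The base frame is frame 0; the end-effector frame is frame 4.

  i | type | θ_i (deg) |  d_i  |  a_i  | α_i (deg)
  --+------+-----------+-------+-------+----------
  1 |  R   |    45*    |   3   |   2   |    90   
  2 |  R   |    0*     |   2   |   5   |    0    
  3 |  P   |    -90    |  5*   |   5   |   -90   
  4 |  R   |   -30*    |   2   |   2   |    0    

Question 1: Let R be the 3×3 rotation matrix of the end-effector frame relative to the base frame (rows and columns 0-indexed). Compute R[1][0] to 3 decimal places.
-0.354

End-effector x-axis (col 0 of R) = (0.3536,-0.3536,-0.8660)
R[1][0] = -0.3536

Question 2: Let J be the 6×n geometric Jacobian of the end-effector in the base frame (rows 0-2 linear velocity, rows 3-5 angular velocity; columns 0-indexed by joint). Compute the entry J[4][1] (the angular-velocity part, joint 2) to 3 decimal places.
axis z_1 = (0.7071,-0.7071,0.0000); lever o_n−o_1 = (10.6066,-0.7071,-6.7321)
cross product → J_v[:, 1] = (4.7603,4.7603,7.0000)
J_ω[:, 1] = z_1
entry J[4][1] = -0.7071

-0.707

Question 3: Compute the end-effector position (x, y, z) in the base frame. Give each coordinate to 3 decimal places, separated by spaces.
12.021 0.707 -3.732

after link 1: o_1 = (1.4142, 1.4142, 3.0000)
after link 2: o_2 = (6.3640, 3.5355, 3.0000)
after link 3: o_3 = (9.8995, -0.0000, -2.0000)
after link 4: o_4 = (12.0208, 0.7071, -3.7321)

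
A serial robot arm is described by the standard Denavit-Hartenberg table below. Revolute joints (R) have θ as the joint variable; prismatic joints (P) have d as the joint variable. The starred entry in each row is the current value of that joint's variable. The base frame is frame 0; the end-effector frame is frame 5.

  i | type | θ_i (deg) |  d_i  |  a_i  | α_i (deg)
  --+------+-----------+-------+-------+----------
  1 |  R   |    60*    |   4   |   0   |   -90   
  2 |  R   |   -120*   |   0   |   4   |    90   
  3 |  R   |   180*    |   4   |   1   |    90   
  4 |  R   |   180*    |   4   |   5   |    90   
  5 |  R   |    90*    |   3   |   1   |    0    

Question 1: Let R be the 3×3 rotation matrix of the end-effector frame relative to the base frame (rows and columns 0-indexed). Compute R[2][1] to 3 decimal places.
End-effector y-axis (col 1 of R) = (0.2500,0.4330,-0.8660)
R[2][1] = -0.8660

-0.866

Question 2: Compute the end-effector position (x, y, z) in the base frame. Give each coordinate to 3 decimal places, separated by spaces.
-9.361 -6.214 7.428

after link 1: o_1 = (0.0000, 0.0000, 4.0000)
after link 2: o_2 = (-1.0000, -1.7321, 7.4641)
after link 3: o_3 = (-2.4821, -4.2990, 4.5981)
after link 4: o_4 = (-7.1962, -4.4641, 8.9282)
after link 5: o_5 = (-9.3612, -6.2141, 7.4282)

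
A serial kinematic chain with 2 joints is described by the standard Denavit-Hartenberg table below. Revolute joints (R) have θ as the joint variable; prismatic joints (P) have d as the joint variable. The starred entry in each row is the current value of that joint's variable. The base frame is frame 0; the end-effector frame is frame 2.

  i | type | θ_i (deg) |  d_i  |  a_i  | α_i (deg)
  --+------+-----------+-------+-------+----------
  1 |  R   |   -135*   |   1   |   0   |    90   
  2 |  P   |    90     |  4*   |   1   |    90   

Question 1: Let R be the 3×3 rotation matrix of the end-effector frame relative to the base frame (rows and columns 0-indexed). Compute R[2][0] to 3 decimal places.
1.000

End-effector x-axis (col 0 of R) = (0.0000,-0.0000,1.0000)
R[2][0] = 1.0000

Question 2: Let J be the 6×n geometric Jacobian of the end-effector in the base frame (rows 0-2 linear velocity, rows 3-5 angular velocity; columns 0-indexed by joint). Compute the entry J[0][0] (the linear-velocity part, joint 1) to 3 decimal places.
-2.828

axis z_0 = ẑ; lever o_n−o_0 = (-2.8284,2.8284,2.0000)
cross product → J_v[:, 0] = (-2.8284,-2.8284,0.0000)
J_ω[:, 0] = z_0
entry J[0][0] = -2.8284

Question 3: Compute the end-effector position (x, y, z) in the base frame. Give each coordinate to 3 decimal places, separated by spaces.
-2.828 2.828 2.000

after link 1: o_1 = (0.0000, 0.0000, 1.0000)
after link 2: o_2 = (-2.8284, 2.8284, 2.0000)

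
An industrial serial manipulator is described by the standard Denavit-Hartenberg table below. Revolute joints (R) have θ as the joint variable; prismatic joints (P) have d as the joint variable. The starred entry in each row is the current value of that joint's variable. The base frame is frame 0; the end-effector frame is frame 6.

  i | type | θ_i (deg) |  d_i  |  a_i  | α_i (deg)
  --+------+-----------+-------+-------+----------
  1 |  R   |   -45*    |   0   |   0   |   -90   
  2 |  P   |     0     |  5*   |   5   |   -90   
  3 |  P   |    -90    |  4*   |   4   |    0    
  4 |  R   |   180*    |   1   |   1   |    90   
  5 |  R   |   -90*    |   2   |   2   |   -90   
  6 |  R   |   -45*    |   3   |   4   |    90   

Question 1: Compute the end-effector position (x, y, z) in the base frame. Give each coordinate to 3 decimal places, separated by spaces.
10.485 -3.414 -0.172

after link 1: o_1 = (0.0000, 0.0000, 0.0000)
after link 2: o_2 = (7.0711, 0.0000, 0.0000)
after link 3: o_3 = (9.8995, 2.8284, -4.0000)
after link 4: o_4 = (9.1924, 2.1213, -5.0000)
after link 5: o_5 = (10.6066, 0.7071, -3.0000)
after link 6: o_6 = (10.4853, -3.4142, -0.1716)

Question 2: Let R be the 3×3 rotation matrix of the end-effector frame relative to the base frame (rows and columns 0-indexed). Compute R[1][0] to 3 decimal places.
-0.500

End-effector x-axis (col 0 of R) = (0.5000,-0.5000,0.7071)
R[1][0] = -0.5000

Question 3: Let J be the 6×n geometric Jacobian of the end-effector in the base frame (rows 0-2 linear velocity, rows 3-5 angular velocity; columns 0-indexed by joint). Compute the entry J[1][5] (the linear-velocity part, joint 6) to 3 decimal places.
axis z_5 = (-0.7071,-0.7071,-0.0000); lever o_n−o_5 = (-0.1213,-4.1213,2.8284)
cross product → J_v[:, 5] = (-2.0000,2.0000,2.8284)
J_ω[:, 5] = z_5
entry J[1][5] = 2.0000

2.000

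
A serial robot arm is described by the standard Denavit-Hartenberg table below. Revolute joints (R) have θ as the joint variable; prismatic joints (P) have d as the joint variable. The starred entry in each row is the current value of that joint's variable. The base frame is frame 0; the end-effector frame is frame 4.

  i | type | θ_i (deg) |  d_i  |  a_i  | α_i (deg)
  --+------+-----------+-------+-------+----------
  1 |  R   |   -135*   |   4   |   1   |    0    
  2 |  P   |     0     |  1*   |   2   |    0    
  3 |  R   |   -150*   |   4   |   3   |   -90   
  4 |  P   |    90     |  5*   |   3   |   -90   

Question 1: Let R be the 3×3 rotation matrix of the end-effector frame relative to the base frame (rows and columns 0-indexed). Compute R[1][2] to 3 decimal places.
-0.966

End-effector z-axis (col 2 of R) = (-0.2588,-0.9659,-0.0000)
R[1][2] = -0.9659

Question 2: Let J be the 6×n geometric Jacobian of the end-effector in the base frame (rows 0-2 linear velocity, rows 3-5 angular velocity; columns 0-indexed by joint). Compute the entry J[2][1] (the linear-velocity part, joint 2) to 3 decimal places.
1.000

prismatic axis z_1 = (0.0000,0.0000,1.0000)
J_v[:, 1] = z_1; J_ω[:, 1] = (0,0,0)
entry J[2][1] = 1.0000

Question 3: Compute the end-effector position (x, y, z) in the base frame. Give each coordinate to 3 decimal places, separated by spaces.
after link 1: o_1 = (-0.7071, -0.7071, 4.0000)
after link 2: o_2 = (-2.1213, -2.1213, 5.0000)
after link 3: o_3 = (-1.3449, 0.7765, 9.0000)
after link 4: o_4 = (-6.1745, 2.0706, 6.0000)

-6.174 2.071 6.000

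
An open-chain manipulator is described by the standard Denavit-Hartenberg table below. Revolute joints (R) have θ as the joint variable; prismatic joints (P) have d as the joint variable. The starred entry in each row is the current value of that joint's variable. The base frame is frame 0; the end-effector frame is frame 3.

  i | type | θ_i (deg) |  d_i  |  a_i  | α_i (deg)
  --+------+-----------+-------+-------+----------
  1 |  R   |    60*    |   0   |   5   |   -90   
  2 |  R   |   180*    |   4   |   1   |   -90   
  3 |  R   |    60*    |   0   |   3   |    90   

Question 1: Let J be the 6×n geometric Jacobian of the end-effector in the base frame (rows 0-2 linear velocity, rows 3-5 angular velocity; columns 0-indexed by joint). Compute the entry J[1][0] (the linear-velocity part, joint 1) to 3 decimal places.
axis z_0 = ẑ; lever o_n−o_0 = (0.0359,2.8660,-0.0000)
cross product → J_v[:, 0] = (-2.8660,0.0359,0.0000)
J_ω[:, 0] = z_0
entry J[1][0] = 0.0359

0.036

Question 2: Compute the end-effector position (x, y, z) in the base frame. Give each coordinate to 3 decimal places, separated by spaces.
0.036 2.866 -0.000

after link 1: o_1 = (2.5000, 4.3301, 0.0000)
after link 2: o_2 = (-1.4641, 5.4641, 0.0000)
after link 3: o_3 = (0.0359, 2.8660, -0.0000)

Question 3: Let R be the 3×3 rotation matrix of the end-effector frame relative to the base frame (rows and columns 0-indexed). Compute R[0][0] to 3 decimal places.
End-effector x-axis (col 0 of R) = (0.5000,-0.8660,-0.0000)
R[0][0] = 0.5000

0.500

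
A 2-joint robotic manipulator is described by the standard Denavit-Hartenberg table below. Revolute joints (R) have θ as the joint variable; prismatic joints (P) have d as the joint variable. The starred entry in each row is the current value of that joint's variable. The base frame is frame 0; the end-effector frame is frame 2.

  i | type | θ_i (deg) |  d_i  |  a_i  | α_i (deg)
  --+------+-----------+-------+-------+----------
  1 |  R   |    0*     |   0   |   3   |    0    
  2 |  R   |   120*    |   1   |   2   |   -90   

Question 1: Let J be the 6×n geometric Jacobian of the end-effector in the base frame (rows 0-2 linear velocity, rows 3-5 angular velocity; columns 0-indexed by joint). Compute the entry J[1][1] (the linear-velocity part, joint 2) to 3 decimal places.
-1.000

axis z_1 = (0.0000,0.0000,1.0000); lever o_n−o_1 = (-1.0000,1.7321,1.0000)
cross product → J_v[:, 1] = (-1.7321,-1.0000,0.0000)
J_ω[:, 1] = z_1
entry J[1][1] = -1.0000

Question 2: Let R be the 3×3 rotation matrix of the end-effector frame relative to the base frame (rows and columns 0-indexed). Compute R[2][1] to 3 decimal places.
-1.000

End-effector y-axis (col 1 of R) = (-0.0000,-0.0000,-1.0000)
R[2][1] = -1.0000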